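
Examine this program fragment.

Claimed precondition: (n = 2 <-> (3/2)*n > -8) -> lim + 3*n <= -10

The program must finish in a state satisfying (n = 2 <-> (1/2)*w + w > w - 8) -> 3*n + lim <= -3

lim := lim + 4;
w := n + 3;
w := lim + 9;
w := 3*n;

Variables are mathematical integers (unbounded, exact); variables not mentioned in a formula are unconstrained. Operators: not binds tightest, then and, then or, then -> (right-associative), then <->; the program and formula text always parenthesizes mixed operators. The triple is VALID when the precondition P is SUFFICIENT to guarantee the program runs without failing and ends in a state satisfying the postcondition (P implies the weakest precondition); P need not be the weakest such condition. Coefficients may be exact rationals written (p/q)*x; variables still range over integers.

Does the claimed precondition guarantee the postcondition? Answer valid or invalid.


Working backward. After the program, the postcondition (n = 2 <-> (1/2)*w + w > w - 8) -> 3*n + lim <= -3 must hold; in canonical form it is (n = 2 <-> (1/2)*w > -8) -> lim + 3*n <= -3.
Before w := 3*n: (n = 2 <-> (3/2)*n > -8) -> lim + 3*n <= -3
Before w := lim + 9: (n = 2 <-> (3/2)*n > -8) -> lim + 3*n <= -3
Before w := n + 3: (n = 2 <-> (3/2)*n > -8) -> lim + 3*n <= -3
Before lim := lim + 4: (n = 2 <-> (3/2)*n > -8) -> lim + 3*n <= -7
The weakest precondition is (n = 2 <-> (3/2)*n > -8) -> lim + 3*n <= -7.
Check whether (n = 2 <-> (3/2)*n > -8) -> lim + 3*n <= -10 implies it.
Every state satisfying the precondition satisfies the weakest precondition: the implication holds.
Answer: valid


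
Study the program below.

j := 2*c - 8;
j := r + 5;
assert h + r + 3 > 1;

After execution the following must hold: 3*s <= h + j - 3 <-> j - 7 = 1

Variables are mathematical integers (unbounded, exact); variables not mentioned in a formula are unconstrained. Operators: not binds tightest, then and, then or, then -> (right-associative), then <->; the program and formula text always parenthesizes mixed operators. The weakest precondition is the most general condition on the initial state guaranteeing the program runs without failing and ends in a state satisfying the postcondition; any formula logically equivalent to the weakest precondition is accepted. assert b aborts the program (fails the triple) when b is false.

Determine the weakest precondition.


Working backward. After the program, the postcondition 3*s <= h + j - 3 <-> j - 7 = 1 must hold; in canonical form it is 3*s <= h + j - 3 <-> j = 8.
Before assert h + r + 3 > 1: h + r > -2 and (3*s <= h + j - 3 <-> j = 8)
Before j := r + 5: h + r > -2 and (3*s <= h + r + 2 <-> r = 3)
Before j := 2*c - 8: h + r > -2 and (3*s <= h + r + 2 <-> r = 3)
Answer: WP = h + r > -2 and (3*s <= h + r + 2 <-> r = 3)


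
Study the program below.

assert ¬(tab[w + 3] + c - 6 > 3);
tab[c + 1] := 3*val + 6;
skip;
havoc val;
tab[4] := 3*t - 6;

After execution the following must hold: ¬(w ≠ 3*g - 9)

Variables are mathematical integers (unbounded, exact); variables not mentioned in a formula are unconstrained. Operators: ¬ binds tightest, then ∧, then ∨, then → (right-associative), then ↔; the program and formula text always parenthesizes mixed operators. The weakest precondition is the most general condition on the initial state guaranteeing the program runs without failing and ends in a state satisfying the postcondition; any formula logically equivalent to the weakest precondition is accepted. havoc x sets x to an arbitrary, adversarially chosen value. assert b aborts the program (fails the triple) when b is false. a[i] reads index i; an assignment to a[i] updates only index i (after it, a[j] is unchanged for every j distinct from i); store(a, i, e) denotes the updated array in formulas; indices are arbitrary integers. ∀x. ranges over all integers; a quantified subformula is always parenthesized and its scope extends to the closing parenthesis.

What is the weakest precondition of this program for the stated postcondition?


Working backward. After the program, ¬(w ≠ 3*g - 9) must hold.
Before tab[4] := 3*t - 6: ¬(w ≠ 3*g - 9)
Before havoc val: ¬(w ≠ 3*g - 9)
Before skip: ¬(w ≠ 3*g - 9)
Before tab[c + 1] := 3*val + 6: ¬(w ≠ 3*g - 9)
Before assert ¬(tab[w + 3] + c - 6 > 3): (¬(tab[w + 3] + c > 9)) ∧ (¬(w ≠ 3*g - 9))
Answer: WP = (¬(tab[w + 3] + c > 9)) ∧ (¬(w ≠ 3*g - 9))


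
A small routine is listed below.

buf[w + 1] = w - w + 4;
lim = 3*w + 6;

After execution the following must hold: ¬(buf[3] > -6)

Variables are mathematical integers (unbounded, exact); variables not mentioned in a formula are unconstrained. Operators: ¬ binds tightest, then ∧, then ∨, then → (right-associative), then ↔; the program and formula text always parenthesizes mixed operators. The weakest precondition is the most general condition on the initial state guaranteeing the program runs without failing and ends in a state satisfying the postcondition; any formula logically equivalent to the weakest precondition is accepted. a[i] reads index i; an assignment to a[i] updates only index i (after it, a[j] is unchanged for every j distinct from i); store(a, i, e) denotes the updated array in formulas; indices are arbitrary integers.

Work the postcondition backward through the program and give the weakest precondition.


Working backward. After the program, ¬(buf[3] > -6) must hold.
Before lim := 3*w + 6: ¬(buf[3] > -6)
Before buf[w + 1] := w - w + 4: ¬(store(buf, w + 1, 4)[3] > -6)
Answer: WP = ¬(store(buf, w + 1, 4)[3] > -6)


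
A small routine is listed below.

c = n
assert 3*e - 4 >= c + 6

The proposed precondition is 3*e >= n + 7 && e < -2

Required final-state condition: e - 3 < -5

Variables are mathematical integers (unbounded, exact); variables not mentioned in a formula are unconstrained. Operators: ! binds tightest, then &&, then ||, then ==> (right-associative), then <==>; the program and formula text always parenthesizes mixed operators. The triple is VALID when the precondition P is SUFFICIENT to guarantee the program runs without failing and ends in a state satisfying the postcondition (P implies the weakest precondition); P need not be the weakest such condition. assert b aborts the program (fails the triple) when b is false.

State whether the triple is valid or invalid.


Working backward. After the program, the postcondition e - 3 < -5 must hold; in canonical form it is e < -2.
Before assert 3*e - 4 >= c + 6: 3*e >= c + 10 && e < -2
Before c := n: 3*e >= n + 10 && e < -2
The weakest precondition is 3*e >= n + 10 && e < -2.
Check whether 3*e >= n + 7 && e < -2 implies it.
Countermodel: at the initial state e = -3, n = -16, the precondition holds but the weakest precondition fails.
Answer: invalid


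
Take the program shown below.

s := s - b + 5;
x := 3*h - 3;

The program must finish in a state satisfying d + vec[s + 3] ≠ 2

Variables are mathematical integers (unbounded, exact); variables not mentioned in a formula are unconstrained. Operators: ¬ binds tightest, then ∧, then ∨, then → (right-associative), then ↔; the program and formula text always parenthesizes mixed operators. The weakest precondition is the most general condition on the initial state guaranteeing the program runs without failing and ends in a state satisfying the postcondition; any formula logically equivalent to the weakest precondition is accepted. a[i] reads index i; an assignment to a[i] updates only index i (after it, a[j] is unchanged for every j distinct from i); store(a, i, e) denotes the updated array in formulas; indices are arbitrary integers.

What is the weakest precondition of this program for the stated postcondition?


Working backward. After the program, the postcondition d + vec[s + 3] ≠ 2 must hold; in canonical form it is vec[s + 3] + d ≠ 2.
Before x := 3*h - 3: vec[s + 3] + d ≠ 2
Before s := s - b + 5: vec[-b + s + 8] + d ≠ 2
Answer: WP = vec[-b + s + 8] + d ≠ 2


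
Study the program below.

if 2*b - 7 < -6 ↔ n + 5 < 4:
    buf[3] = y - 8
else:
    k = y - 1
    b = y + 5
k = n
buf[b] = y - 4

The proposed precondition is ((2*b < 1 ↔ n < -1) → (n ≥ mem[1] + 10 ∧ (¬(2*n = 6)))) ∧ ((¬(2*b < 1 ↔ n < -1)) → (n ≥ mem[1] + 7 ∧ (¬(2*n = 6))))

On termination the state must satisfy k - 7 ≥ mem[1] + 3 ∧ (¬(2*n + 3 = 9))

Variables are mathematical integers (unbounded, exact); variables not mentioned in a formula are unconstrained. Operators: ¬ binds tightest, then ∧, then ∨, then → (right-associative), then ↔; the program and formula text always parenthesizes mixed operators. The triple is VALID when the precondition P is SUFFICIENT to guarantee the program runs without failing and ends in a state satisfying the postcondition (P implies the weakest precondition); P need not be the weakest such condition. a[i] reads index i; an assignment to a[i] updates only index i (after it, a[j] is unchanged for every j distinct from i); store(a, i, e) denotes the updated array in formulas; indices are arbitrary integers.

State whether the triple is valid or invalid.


Working backward. After the program, the postcondition k - 7 ≥ mem[1] + 3 ∧ (¬(2*n + 3 = 9)) must hold; in canonical form it is k ≥ mem[1] + 10 ∧ (¬(2*n = 6)).
Before buf[b] := y - 4: k ≥ mem[1] + 10 ∧ (¬(2*n = 6))
Before k := n: n ≥ mem[1] + 10 ∧ (¬(2*n = 6))
Then branch requires n ≥ mem[1] + 10 ∧ (¬(2*n = 6)); else branch requires n ≥ mem[1] + 10 ∧ (¬(2*n = 6)).
Before the if: ((2*b < 1 ↔ n < -1) → (n ≥ mem[1] + 10 ∧ (¬(2*n = 6)))) ∧ ((¬(2*b < 1 ↔ n < -1)) → (n ≥ mem[1] + 10 ∧ (¬(2*n = 6))))
The weakest precondition is ((2*b < 1 ↔ n < -1) → (n ≥ mem[1] + 10 ∧ (¬(2*n = 6)))) ∧ ((¬(2*b < 1 ↔ n < -1)) → (n ≥ mem[1] + 10 ∧ (¬(2*n = 6)))).
Check whether ((2*b < 1 ↔ n < -1) → (n ≥ mem[1] + 10 ∧ (¬(2*n = 6)))) ∧ ((¬(2*b < 1 ↔ n < -1)) → (n ≥ mem[1] + 7 ∧ (¬(2*n = 6)))) implies it.
Countermodel: at the initial state b = 0, mem = {[1] = -3, elsewhere -3}, n = 4, the precondition holds but the weakest precondition fails.
Answer: invalid


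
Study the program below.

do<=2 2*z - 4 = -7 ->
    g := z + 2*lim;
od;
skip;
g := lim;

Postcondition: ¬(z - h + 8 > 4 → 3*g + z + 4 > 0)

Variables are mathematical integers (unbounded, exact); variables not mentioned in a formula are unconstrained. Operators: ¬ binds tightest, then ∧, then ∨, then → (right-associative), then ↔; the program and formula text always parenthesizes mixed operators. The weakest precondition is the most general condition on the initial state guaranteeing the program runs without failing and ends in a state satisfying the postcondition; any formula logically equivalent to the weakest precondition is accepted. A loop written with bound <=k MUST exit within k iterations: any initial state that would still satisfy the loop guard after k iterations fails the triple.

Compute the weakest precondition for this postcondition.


Working backward. After the program, the postcondition ¬(z - h + 8 > 4 → 3*g + z + 4 > 0) must hold; in canonical form it is ¬(z > h - 4 → 3*g + z > -4).
Before g := lim: ¬(z > h - 4 → 3*lim + z > -4)
Before skip: ¬(z > h - 4 → 3*lim + z > -4)
Before the loop (bound <=2), unroll the exhaustion recursion (WP_0 = exit-now case; WP_j = one more guarded iteration, up to j = 2):
  WP_0: (¬(2*z = -3)) ∧ (¬(z > h - 4 → 3*lim + z > -4))
  WP_1: (2*z = -3 → ((¬(2*z = -3)) ∧ (¬(z > h - 4 → 3*lim + z > -4)))) ∧ ((¬(2*z = -3)) → (¬(z > h - 4 → 3*lim + z > -4)))
  WP_2: (2*z = -3 → ((2*z = -3 → ((¬(2*z = -3)) ∧ (¬(z > h - 4 → 3*lim + z > -4)))) ∧ ((¬(2*z = -3)) → (¬(z > h - 4 → 3*lim + z > -4))))) ∧ ((¬(2*z = -3)) → (¬(z > h - 4 → 3*lim + z > -4)))
So before the loop: (2*z = -3 → ((2*z = -3 → ((¬(2*z = -3)) ∧ (¬(z > h - 4 → 3*lim + z > -4)))) ∧ ((¬(2*z = -3)) → (¬(z > h - 4 → 3*lim + z > -4))))) ∧ ((¬(2*z = -3)) → (¬(z > h - 4 → 3*lim + z > -4)))
Answer: WP = (2*z = -3 → ((2*z = -3 → ((¬(2*z = -3)) ∧ (¬(z > h - 4 → 3*lim + z > -4)))) ∧ ((¬(2*z = -3)) → (¬(z > h - 4 → 3*lim + z > -4))))) ∧ ((¬(2*z = -3)) → (¬(z > h - 4 → 3*lim + z > -4)))


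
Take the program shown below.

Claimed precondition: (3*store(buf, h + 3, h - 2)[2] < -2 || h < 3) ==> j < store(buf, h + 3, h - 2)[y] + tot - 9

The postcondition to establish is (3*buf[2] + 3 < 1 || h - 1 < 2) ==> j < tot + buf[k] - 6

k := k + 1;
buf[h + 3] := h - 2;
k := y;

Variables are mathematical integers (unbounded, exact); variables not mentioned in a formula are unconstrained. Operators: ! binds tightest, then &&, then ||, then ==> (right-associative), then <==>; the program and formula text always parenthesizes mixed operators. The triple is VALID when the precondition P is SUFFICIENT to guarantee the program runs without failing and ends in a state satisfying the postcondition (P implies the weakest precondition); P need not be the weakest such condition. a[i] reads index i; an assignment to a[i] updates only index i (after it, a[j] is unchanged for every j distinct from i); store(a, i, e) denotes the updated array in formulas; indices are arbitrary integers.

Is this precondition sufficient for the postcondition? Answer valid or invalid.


Working backward. After the program, the postcondition (3*buf[2] + 3 < 1 || h - 1 < 2) ==> j < tot + buf[k] - 6 must hold; in canonical form it is (3*buf[2] < -2 || h < 3) ==> j < buf[k] + tot - 6.
Before k := y: (3*buf[2] < -2 || h < 3) ==> j < buf[y] + tot - 6
Before buf[h + 3] := h - 2: (3*store(buf, h + 3, h - 2)[2] < -2 || h < 3) ==> j < store(buf, h + 3, h - 2)[y] + tot - 6
Before k := k + 1: (3*store(buf, h + 3, h - 2)[2] < -2 || h < 3) ==> j < store(buf, h + 3, h - 2)[y] + tot - 6
The weakest precondition is (3*store(buf, h + 3, h - 2)[2] < -2 || h < 3) ==> j < store(buf, h + 3, h - 2)[y] + tot - 6.
Check whether (3*store(buf, h + 3, h - 2)[2] < -2 || h < 3) ==> j < store(buf, h + 3, h - 2)[y] + tot - 9 implies it.
Every state satisfying the precondition satisfies the weakest precondition: the implication holds.
Answer: valid


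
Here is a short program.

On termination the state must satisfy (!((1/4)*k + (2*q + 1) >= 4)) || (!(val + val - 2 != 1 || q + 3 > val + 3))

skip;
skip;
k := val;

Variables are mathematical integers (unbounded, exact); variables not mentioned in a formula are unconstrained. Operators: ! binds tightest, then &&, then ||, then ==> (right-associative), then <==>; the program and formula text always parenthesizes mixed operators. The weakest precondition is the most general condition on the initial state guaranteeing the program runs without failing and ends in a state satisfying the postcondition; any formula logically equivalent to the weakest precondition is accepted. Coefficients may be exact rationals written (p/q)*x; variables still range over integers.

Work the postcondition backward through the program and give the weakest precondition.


Working backward. After the program, the postcondition (!((1/4)*k + (2*q + 1) >= 4)) || (!(val + val - 2 != 1 || q + 3 > val + 3)) must hold; in canonical form it is (!((1/4)*k + 2*q >= 3)) || (!(2*val != 3 || q > val)).
Before k := val: (!(2*q + (1/4)*val >= 3)) || (!(2*val != 3 || q > val))
Before skip: (!(2*q + (1/4)*val >= 3)) || (!(2*val != 3 || q > val))
Before skip: (!(2*q + (1/4)*val >= 3)) || (!(2*val != 3 || q > val))
Answer: WP = (!(2*q + (1/4)*val >= 3)) || (!(2*val != 3 || q > val))


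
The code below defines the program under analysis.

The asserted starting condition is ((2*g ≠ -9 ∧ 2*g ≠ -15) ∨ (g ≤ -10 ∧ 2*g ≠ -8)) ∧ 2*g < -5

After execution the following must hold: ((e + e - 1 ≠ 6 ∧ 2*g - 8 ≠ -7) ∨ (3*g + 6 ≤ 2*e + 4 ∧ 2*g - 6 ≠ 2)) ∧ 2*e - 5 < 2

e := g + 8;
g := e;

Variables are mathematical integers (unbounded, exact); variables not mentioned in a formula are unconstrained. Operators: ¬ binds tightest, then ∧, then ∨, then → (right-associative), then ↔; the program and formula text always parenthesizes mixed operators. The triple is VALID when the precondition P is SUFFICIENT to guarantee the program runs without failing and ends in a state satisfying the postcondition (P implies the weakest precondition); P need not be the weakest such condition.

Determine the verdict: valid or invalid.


Working backward. After the program, the postcondition ((e + e - 1 ≠ 6 ∧ 2*g - 8 ≠ -7) ∨ (3*g + 6 ≤ 2*e + 4 ∧ 2*g - 6 ≠ 2)) ∧ 2*e - 5 < 2 must hold; in canonical form it is ((2*e ≠ 7 ∧ 2*g ≠ 1) ∨ (3*g ≤ 2*e - 2 ∧ 2*g ≠ 8)) ∧ 2*e < 7.
Before g := e: ((2*e ≠ 7 ∧ 2*e ≠ 1) ∨ (e ≤ -2 ∧ 2*e ≠ 8)) ∧ 2*e < 7
Before e := g + 8: ((2*g ≠ -9 ∧ 2*g ≠ -15) ∨ (g ≤ -10 ∧ 2*g ≠ -8)) ∧ 2*g < -9
The weakest precondition is ((2*g ≠ -9 ∧ 2*g ≠ -15) ∨ (g ≤ -10 ∧ 2*g ≠ -8)) ∧ 2*g < -9.
Check whether ((2*g ≠ -9 ∧ 2*g ≠ -15) ∨ (g ≤ -10 ∧ 2*g ≠ -8)) ∧ 2*g < -5 implies it.
Countermodel: at the initial state g = -4, the precondition holds but the weakest precondition fails.
Answer: invalid


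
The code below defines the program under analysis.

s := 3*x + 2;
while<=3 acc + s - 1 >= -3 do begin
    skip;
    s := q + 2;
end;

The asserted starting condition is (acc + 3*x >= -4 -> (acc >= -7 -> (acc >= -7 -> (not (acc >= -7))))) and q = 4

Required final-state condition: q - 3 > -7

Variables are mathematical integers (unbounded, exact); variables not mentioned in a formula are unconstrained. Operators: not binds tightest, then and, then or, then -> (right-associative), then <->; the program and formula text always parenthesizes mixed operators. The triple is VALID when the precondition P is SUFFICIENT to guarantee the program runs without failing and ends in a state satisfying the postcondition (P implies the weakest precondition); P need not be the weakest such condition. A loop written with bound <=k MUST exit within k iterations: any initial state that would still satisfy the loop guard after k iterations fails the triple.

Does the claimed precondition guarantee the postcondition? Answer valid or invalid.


Working backward. After the program, the postcondition q - 3 > -7 must hold; in canonical form it is q > -4.
Before the loop (bound <=3), unroll the exhaustion recursion (WP_0 = exit-now case; WP_j = one more guarded iteration, up to j = 3):
  WP_0: (not (acc + s >= -2)) and q > -4
  WP_1: (acc + s >= -2 -> ((not (acc + q >= -4)) and q > -4)) and ((not (acc + s >= -2)) -> q > -4)
  WP_2: (acc + s >= -2 -> ((acc + q >= -4 -> ((not (acc + q >= -4)) and q > -4)) and ((not (acc + q >= -4)) -> q > -4))) and ((not (acc + s >= -2)) -> q > -4)
  WP_3: (acc + s >= -2 -> ((acc + q >= -4 -> ((acc + q >= -4 -> ((not (acc + q >= -4)) and q > -4)) and ((not (acc + q >= -4)) -> q > -4))) and ((not (acc + q >= -4)) -> q > -4))) and ((not (acc + s >= -2)) -> q > -4)
So before the loop: (acc + s >= -2 -> ((acc + q >= -4 -> ((acc + q >= -4 -> ((not (acc + q >= -4)) and q > -4)) and ((not (acc + q >= -4)) -> q > -4))) and ((not (acc + q >= -4)) -> q > -4))) and ((not (acc + s >= -2)) -> q > -4)
Before s := 3*x + 2: (acc + 3*x >= -4 -> ((acc + q >= -4 -> ((acc + q >= -4 -> ((not (acc + q >= -4)) and q > -4)) and ((not (acc + q >= -4)) -> q > -4))) and ((not (acc + q >= -4)) -> q > -4))) and ((not (acc + 3*x >= -4)) -> q > -4)
The weakest precondition is (acc + 3*x >= -4 -> ((acc + q >= -4 -> ((acc + q >= -4 -> ((not (acc + q >= -4)) and q > -4)) and ((not (acc + q >= -4)) -> q > -4))) and ((not (acc + q >= -4)) -> q > -4))) and ((not (acc + 3*x >= -4)) -> q > -4).
Check whether (acc + 3*x >= -4 -> (acc >= -7 -> (acc >= -7 -> (not (acc >= -7))))) and q = 4 implies it.
Countermodel: at the initial state acc = -8, q = 4, x = 2, the precondition holds but the weakest precondition fails.
Answer: invalid


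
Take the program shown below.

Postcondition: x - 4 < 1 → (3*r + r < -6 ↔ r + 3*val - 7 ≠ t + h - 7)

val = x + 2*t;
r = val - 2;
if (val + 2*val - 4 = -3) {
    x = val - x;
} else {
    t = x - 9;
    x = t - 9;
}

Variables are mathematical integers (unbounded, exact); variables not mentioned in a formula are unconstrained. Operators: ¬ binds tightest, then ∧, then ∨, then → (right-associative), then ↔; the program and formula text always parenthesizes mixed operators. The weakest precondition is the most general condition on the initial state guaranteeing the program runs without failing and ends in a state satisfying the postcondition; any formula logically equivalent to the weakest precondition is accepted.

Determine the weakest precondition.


Working backward. After the program, the postcondition x - 4 < 1 → (3*r + r < -6 ↔ r + 3*val - 7 ≠ t + h - 7) must hold; in canonical form it is x < 5 → (4*r < -6 ↔ r + 3*val ≠ h + t).
Then branch requires val < x + 5 → (4*r < -6 ↔ r + 3*val ≠ h + t); else branch requires x < 23 → (4*r < -6 ↔ r + 3*val ≠ h + x - 9).
Before the if: (3*val = 1 → (val < x + 5 → (4*r < -6 ↔ r + 3*val ≠ h + t))) ∧ ((¬(3*val = 1)) → (x < 23 → (4*r < -6 ↔ r + 3*val ≠ h + x - 9)))
Before r := val - 2: (3*val = 1 → (val < x + 5 → (4*val < 2 ↔ 4*val ≠ h + t + 2))) ∧ ((¬(3*val = 1)) → (x < 23 → (4*val < 2 ↔ 4*val ≠ h + x - 7)))
Before val := x + 2*t: (6*t + 3*x = 1 → (2*t < 5 → (8*t + 4*x < 2 ↔ 7*t + 4*x ≠ h + 2))) ∧ ((¬(6*t + 3*x = 1)) → (x < 23 → (8*t + 4*x < 2 ↔ 8*t + 3*x ≠ h - 7)))
Answer: WP = (6*t + 3*x = 1 → (2*t < 5 → (8*t + 4*x < 2 ↔ 7*t + 4*x ≠ h + 2))) ∧ ((¬(6*t + 3*x = 1)) → (x < 23 → (8*t + 4*x < 2 ↔ 8*t + 3*x ≠ h - 7)))


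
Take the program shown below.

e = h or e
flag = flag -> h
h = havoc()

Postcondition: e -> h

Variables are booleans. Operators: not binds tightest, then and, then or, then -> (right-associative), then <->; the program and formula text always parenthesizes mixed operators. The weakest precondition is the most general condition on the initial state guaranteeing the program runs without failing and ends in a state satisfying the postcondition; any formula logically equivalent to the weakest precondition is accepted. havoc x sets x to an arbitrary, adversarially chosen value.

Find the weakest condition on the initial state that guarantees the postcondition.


Working backward. After the program, e -> h must hold.
Before havoc h: not e
Before flag := flag -> h: not e
Before e := h or e: not (h or e)
Answer: WP = not (h or e)


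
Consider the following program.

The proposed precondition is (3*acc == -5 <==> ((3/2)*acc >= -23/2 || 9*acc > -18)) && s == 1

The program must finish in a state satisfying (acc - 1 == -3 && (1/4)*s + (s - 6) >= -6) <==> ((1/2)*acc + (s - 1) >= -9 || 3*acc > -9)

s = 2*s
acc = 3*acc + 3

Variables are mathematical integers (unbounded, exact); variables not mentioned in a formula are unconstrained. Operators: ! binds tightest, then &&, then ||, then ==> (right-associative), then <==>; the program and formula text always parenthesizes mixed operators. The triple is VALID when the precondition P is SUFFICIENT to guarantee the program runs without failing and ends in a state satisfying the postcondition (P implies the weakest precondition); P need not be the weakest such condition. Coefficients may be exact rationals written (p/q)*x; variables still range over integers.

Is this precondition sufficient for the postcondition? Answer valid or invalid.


Working backward. After the program, the postcondition (acc - 1 == -3 && (1/4)*s + (s - 6) >= -6) <==> ((1/2)*acc + (s - 1) >= -9 || 3*acc > -9) must hold; in canonical form it is (acc == -2 && (5/4)*s >= 0) <==> ((1/2)*acc + s >= -8 || 3*acc > -9).
Before acc := 3*acc + 3: (3*acc == -5 && (5/4)*s >= 0) <==> ((3/2)*acc + s >= -19/2 || 9*acc > -18)
Before s := 2*s: (3*acc == -5 && (5/2)*s >= 0) <==> ((3/2)*acc + 2*s >= -19/2 || 9*acc > -18)
The weakest precondition is (3*acc == -5 && (5/2)*s >= 0) <==> ((3/2)*acc + 2*s >= -19/2 || 9*acc > -18).
Check whether (3*acc == -5 <==> ((3/2)*acc >= -23/2 || 9*acc > -18)) && s == 1 implies it.
Every state satisfying the precondition satisfies the weakest precondition: the implication holds.
Answer: valid


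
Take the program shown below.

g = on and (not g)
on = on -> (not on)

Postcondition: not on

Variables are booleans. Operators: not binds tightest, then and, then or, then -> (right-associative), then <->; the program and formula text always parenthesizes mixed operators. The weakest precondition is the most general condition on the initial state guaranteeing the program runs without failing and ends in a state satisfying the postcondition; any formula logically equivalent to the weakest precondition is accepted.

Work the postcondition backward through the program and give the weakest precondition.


Working backward. After the program, not on must hold.
Before on := on -> (not on): not (on -> (not on))
Before g := on and (not g): not (on -> (not on))
Answer: WP = not (on -> (not on))


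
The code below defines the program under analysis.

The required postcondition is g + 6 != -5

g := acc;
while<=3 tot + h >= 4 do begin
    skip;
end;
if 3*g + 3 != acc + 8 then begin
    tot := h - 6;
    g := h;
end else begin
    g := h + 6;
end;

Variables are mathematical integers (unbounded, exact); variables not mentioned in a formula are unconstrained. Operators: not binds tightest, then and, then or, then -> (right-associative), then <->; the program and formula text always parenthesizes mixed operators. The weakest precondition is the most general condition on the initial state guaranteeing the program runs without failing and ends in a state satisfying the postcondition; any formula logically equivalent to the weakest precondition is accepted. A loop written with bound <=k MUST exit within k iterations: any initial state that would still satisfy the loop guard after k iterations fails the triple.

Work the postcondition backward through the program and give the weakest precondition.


Working backward. After the program, the postcondition g + 6 != -5 must hold; in canonical form it is g != -11.
Then branch requires h != -11; else branch requires h != -17.
Before the if: (3*g != acc + 5 -> h != -11) and ((not (3*g != acc + 5)) -> h != -17)
Before the loop (bound <=3), unroll the exhaustion recursion (WP_0 = exit-now case; WP_j = one more guarded iteration, up to j = 3):
  WP_0: (not (h + tot >= 4)) and (3*g != acc + 5 -> h != -11) and ((not (3*g != acc + 5)) -> h != -17)
  WP_1: (h + tot >= 4 -> ((not (h + tot >= 4)) and (3*g != acc + 5 -> h != -11) and ((not (3*g != acc + 5)) -> h != -17))) and ((not (h + tot >= 4)) -> ((3*g != acc + 5 -> h != -11) and ((not (3*g != acc + 5)) -> h != -17)))
  WP_2: (h + tot >= 4 -> ((h + tot >= 4 -> ((not (h + tot >= 4)) and (3*g != acc + 5 -> h != -11) and ((not (3*g != acc + 5)) -> h != -17))) and ((not (h + tot >= 4)) -> ((3*g != acc + 5 -> h != -11) and ((not (3*g != acc + 5)) -> h != -17))))) and ((not (h + tot >= 4)) -> ((3*g != acc + 5 -> h != -11) and ((not (3*g != acc + 5)) -> h != -17)))
  WP_3: (h + tot >= 4 -> ((h + tot >= 4 -> ((h + tot >= 4 -> ((not (h + tot >= 4)) and (3*g != acc + 5 -> h != -11) and ((not (3*g != acc + 5)) -> h != -17))) and ((not (h + tot >= 4)) -> ((3*g != acc + 5 -> h != -11) and ((not (3*g != acc + 5)) -> h != -17))))) and ((not (h + tot >= 4)) -> ((3*g != acc + 5 -> h != -11) and ((not (3*g != acc + 5)) -> h != -17))))) and ((not (h + tot >= 4)) -> ((3*g != acc + 5 -> h != -11) and ((not (3*g != acc + 5)) -> h != -17)))
So before the loop: (h + tot >= 4 -> ((h + tot >= 4 -> ((h + tot >= 4 -> ((not (h + tot >= 4)) and (3*g != acc + 5 -> h != -11) and ((not (3*g != acc + 5)) -> h != -17))) and ((not (h + tot >= 4)) -> ((3*g != acc + 5 -> h != -11) and ((not (3*g != acc + 5)) -> h != -17))))) and ((not (h + tot >= 4)) -> ((3*g != acc + 5 -> h != -11) and ((not (3*g != acc + 5)) -> h != -17))))) and ((not (h + tot >= 4)) -> ((3*g != acc + 5 -> h != -11) and ((not (3*g != acc + 5)) -> h != -17)))
Before g := acc: (h + tot >= 4 -> ((h + tot >= 4 -> ((h + tot >= 4 -> ((not (h + tot >= 4)) and (2*acc != 5 -> h != -11) and ((not (2*acc != 5)) -> h != -17))) and ((not (h + tot >= 4)) -> ((2*acc != 5 -> h != -11) and ((not (2*acc != 5)) -> h != -17))))) and ((not (h + tot >= 4)) -> ((2*acc != 5 -> h != -11) and ((not (2*acc != 5)) -> h != -17))))) and ((not (h + tot >= 4)) -> ((2*acc != 5 -> h != -11) and ((not (2*acc != 5)) -> h != -17)))
Answer: WP = (h + tot >= 4 -> ((h + tot >= 4 -> ((h + tot >= 4 -> ((not (h + tot >= 4)) and (2*acc != 5 -> h != -11) and ((not (2*acc != 5)) -> h != -17))) and ((not (h + tot >= 4)) -> ((2*acc != 5 -> h != -11) and ((not (2*acc != 5)) -> h != -17))))) and ((not (h + tot >= 4)) -> ((2*acc != 5 -> h != -11) and ((not (2*acc != 5)) -> h != -17))))) and ((not (h + tot >= 4)) -> ((2*acc != 5 -> h != -11) and ((not (2*acc != 5)) -> h != -17)))


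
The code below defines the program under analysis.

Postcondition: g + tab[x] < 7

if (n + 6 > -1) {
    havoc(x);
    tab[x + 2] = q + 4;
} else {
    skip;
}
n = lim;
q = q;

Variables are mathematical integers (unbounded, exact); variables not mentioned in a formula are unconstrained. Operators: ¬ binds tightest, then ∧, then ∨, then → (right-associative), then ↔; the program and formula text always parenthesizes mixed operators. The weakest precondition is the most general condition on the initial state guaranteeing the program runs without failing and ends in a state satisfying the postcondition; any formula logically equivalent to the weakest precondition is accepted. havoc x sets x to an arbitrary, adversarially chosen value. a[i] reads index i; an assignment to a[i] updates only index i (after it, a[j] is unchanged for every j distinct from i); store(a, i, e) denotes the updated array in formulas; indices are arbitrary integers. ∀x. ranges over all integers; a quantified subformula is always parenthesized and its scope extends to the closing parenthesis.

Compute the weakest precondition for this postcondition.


Working backward. After the program, the postcondition g + tab[x] < 7 must hold; in canonical form it is tab[x] + g < 7.
Before q := q: tab[x] + g < 7
Before n := lim: tab[x] + g < 7
Then branch requires ∀x_1. store(tab, x_1 + 2, q + 4)[x_1] + g < 7; else branch requires tab[x] + g < 7.
Before the if: (n > -7 → (∀x_1. store(tab, x_1 + 2, q + 4)[x_1] + g < 7)) ∧ ((¬(n > -7)) → tab[x] + g < 7)
Answer: WP = (n > -7 → (∀x_1. store(tab, x_1 + 2, q + 4)[x_1] + g < 7)) ∧ ((¬(n > -7)) → tab[x] + g < 7)


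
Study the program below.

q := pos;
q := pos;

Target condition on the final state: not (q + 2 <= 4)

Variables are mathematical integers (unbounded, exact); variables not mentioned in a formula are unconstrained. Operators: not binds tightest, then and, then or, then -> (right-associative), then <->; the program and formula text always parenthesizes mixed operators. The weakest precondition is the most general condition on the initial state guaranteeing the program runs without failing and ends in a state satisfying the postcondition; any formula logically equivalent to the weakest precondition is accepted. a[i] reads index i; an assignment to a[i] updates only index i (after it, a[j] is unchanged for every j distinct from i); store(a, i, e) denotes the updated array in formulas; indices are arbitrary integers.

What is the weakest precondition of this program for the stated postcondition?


Working backward. After the program, the postcondition not (q + 2 <= 4) must hold; in canonical form it is not (q <= 2).
Before q := pos: not (pos <= 2)
Before q := pos: not (pos <= 2)
Answer: WP = not (pos <= 2)


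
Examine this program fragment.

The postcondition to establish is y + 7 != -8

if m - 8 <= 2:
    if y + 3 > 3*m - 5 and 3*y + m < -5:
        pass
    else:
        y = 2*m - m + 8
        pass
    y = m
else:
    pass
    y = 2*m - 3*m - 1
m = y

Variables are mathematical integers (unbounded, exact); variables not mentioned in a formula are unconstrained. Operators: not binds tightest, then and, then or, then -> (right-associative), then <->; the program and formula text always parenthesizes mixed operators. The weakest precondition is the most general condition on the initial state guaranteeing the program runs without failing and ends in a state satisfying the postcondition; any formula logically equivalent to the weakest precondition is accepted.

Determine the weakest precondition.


Working backward. After the program, the postcondition y + 7 != -8 must hold; in canonical form it is y != -15.
Before m := y: y != -15
Then branch requires ((y > 3*m - 8 and m + 3*y < -5) -> m != -15) and ((not (y > 3*m - 8 and m + 3*y < -5)) -> m != -15); else branch requires m != 14.
Before the if: (m <= 10 -> (((y > 3*m - 8 and m + 3*y < -5) -> m != -15) and ((not (y > 3*m - 8 and m + 3*y < -5)) -> m != -15))) and ((not (m <= 10)) -> m != 14)
Answer: WP = (m <= 10 -> (((y > 3*m - 8 and m + 3*y < -5) -> m != -15) and ((not (y > 3*m - 8 and m + 3*y < -5)) -> m != -15))) and ((not (m <= 10)) -> m != 14)


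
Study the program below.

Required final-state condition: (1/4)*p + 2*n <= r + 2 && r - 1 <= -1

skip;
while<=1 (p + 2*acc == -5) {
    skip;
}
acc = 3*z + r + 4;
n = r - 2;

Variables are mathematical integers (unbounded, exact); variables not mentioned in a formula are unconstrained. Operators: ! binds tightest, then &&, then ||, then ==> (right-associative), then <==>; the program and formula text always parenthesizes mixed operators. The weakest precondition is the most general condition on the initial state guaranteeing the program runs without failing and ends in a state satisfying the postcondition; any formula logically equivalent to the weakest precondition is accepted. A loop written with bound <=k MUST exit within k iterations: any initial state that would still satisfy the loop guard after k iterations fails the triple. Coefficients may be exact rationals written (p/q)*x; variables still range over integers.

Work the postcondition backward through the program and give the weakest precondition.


Working backward. After the program, the postcondition (1/4)*p + 2*n <= r + 2 && r - 1 <= -1 must hold; in canonical form it is 2*n + (1/4)*p <= r + 2 && r <= 0.
Before n := r - 2: (1/4)*p + r <= 6 && r <= 0
Before acc := 3*z + r + 4: (1/4)*p + r <= 6 && r <= 0
Before the loop (bound <=1), unroll the exhaustion recursion (WP_0 = exit-now case; WP_j = one more guarded iteration, up to j = 1):
  WP_0: (!(2*acc + p == -5)) && (1/4)*p + r <= 6 && r <= 0
  WP_1: (2*acc + p == -5 ==> ((!(2*acc + p == -5)) && (1/4)*p + r <= 6 && r <= 0)) && ((!(2*acc + p == -5)) ==> ((1/4)*p + r <= 6 && r <= 0))
So before the loop: (2*acc + p == -5 ==> ((!(2*acc + p == -5)) && (1/4)*p + r <= 6 && r <= 0)) && ((!(2*acc + p == -5)) ==> ((1/4)*p + r <= 6 && r <= 0))
Before skip: (2*acc + p == -5 ==> ((!(2*acc + p == -5)) && (1/4)*p + r <= 6 && r <= 0)) && ((!(2*acc + p == -5)) ==> ((1/4)*p + r <= 6 && r <= 0))
Answer: WP = (2*acc + p == -5 ==> ((!(2*acc + p == -5)) && (1/4)*p + r <= 6 && r <= 0)) && ((!(2*acc + p == -5)) ==> ((1/4)*p + r <= 6 && r <= 0))


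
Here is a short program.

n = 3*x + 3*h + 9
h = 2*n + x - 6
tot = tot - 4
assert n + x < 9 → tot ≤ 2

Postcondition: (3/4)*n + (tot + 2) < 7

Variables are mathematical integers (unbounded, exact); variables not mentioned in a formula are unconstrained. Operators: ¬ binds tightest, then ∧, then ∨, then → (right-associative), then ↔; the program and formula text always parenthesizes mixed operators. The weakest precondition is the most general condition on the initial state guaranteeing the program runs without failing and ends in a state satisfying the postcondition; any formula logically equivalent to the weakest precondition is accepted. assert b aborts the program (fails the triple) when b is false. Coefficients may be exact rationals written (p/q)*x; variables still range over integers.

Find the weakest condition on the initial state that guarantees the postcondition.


Working backward. After the program, the postcondition (3/4)*n + (tot + 2) < 7 must hold; in canonical form it is (3/4)*n + tot < 5.
Before assert n + x < 9 → tot ≤ 2: (n + x < 9 → tot ≤ 2) ∧ (3/4)*n + tot < 5
Before tot := tot - 4: (n + x < 9 → tot ≤ 6) ∧ (3/4)*n + tot < 9
Before h := 2*n + x - 6: (n + x < 9 → tot ≤ 6) ∧ (3/4)*n + tot < 9
Before n := 3*x + 3*h + 9: (3*h + 4*x < 0 → tot ≤ 6) ∧ (9/4)*h + tot + (9/4)*x < 9/4
Answer: WP = (3*h + 4*x < 0 → tot ≤ 6) ∧ (9/4)*h + tot + (9/4)*x < 9/4


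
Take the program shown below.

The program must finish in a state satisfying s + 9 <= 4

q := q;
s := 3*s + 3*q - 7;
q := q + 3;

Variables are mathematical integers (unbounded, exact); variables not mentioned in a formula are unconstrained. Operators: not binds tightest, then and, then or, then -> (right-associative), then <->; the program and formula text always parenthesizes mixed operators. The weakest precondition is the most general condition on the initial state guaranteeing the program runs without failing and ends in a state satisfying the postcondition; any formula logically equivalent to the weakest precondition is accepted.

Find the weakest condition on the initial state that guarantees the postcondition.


Working backward. After the program, the postcondition s + 9 <= 4 must hold; in canonical form it is s <= -5.
Before q := q + 3: s <= -5
Before s := 3*s + 3*q - 7: 3*q + 3*s <= 2
Before q := q: 3*q + 3*s <= 2
Answer: WP = 3*q + 3*s <= 2


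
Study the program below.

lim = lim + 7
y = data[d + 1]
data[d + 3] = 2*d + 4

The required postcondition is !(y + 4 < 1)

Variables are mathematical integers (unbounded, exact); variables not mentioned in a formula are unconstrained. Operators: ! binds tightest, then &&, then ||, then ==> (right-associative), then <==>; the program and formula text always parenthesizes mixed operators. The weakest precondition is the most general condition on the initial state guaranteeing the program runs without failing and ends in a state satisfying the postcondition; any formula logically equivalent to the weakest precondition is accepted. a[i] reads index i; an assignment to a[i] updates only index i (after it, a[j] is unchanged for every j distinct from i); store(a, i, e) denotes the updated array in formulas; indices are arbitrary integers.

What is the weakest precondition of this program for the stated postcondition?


Working backward. After the program, the postcondition !(y + 4 < 1) must hold; in canonical form it is !(y < -3).
Before data[d + 3] := 2*d + 4: !(y < -3)
Before y := data[d + 1]: !(data[d + 1] < -3)
Before lim := lim + 7: !(data[d + 1] < -3)
Answer: WP = !(data[d + 1] < -3)


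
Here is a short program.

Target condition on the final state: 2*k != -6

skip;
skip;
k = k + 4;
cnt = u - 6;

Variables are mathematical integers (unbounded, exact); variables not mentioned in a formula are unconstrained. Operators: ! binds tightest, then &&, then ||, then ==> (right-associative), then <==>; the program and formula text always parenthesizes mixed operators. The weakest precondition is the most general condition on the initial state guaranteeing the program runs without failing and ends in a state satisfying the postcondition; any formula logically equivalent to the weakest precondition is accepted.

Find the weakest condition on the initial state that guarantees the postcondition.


Working backward. After the program, 2*k != -6 must hold.
Before cnt := u - 6: 2*k != -6
Before k := k + 4: 2*k != -14
Before skip: 2*k != -14
Before skip: 2*k != -14
Answer: WP = 2*k != -14


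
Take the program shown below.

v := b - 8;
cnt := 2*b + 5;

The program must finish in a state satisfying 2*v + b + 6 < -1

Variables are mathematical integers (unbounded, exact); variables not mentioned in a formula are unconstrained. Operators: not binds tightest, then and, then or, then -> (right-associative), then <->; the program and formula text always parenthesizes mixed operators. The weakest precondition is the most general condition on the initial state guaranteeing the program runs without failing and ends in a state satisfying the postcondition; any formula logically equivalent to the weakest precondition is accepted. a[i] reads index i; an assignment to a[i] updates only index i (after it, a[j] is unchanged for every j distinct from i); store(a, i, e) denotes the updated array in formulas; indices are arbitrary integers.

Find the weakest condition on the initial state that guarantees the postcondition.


Working backward. After the program, the postcondition 2*v + b + 6 < -1 must hold; in canonical form it is b + 2*v < -7.
Before cnt := 2*b + 5: b + 2*v < -7
Before v := b - 8: 3*b < 9
Answer: WP = 3*b < 9
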